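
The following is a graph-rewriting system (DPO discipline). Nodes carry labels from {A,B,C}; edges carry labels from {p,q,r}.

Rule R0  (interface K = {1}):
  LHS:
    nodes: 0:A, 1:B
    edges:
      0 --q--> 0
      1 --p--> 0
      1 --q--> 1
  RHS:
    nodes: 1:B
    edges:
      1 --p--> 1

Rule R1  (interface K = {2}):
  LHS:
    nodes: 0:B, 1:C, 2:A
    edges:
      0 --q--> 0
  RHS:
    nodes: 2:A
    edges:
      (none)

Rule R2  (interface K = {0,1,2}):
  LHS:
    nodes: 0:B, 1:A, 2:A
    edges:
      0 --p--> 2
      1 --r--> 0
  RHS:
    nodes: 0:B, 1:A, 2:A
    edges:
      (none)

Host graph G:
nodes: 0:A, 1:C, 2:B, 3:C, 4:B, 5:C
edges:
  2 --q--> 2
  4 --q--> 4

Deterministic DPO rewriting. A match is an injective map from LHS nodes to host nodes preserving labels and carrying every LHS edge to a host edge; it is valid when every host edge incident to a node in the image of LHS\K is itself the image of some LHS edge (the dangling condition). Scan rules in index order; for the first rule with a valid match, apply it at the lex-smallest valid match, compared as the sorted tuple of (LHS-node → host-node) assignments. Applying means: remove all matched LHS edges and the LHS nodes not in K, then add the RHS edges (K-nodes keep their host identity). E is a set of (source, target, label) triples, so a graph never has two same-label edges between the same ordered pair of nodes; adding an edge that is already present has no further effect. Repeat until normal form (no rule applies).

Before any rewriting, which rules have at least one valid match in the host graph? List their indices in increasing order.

R0: no valid match — LHS pattern not found
R1: 6 valid matches — {0↦2, 1↦1, 2↦0}, {0↦2, 1↦3, 2↦0}, {0↦2, 1↦5, 2↦0} (+3 more)
R2: no valid match — LHS pattern not found

Answer: [R1]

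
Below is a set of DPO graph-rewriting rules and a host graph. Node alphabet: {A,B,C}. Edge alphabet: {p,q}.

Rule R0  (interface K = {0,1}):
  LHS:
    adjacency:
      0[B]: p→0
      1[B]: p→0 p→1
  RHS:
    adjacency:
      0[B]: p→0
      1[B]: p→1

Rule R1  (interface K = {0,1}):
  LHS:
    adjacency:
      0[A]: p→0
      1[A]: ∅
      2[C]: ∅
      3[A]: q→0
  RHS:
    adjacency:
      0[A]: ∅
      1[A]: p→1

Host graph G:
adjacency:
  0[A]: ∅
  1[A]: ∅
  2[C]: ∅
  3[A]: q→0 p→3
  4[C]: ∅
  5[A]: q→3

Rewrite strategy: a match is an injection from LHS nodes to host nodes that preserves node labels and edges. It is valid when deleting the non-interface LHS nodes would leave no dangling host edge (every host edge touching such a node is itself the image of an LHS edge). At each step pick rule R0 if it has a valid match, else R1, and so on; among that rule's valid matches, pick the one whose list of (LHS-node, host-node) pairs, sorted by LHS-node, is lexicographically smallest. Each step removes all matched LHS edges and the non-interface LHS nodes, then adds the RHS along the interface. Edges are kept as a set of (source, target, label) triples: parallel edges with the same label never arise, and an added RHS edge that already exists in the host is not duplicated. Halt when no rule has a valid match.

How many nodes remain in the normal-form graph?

Answer: 2

Rewrite trace:
initial: |V|=6 |E|=3  E = 3-q->0 3-p->3 5-q->3
step 1: apply R1 at {0↦3, 1↦0, 2↦2, 3↦5}  → |V|=4 |E|=2  E = 0-p->0 3-q->0
step 2: apply R1 at {0↦0, 1↦1, 2↦4, 3↦3}  → |V|=2 |E|=1  E = 1-p->1
final graph: no rule applies after step 2
NF nodes: {0:A, 1:A}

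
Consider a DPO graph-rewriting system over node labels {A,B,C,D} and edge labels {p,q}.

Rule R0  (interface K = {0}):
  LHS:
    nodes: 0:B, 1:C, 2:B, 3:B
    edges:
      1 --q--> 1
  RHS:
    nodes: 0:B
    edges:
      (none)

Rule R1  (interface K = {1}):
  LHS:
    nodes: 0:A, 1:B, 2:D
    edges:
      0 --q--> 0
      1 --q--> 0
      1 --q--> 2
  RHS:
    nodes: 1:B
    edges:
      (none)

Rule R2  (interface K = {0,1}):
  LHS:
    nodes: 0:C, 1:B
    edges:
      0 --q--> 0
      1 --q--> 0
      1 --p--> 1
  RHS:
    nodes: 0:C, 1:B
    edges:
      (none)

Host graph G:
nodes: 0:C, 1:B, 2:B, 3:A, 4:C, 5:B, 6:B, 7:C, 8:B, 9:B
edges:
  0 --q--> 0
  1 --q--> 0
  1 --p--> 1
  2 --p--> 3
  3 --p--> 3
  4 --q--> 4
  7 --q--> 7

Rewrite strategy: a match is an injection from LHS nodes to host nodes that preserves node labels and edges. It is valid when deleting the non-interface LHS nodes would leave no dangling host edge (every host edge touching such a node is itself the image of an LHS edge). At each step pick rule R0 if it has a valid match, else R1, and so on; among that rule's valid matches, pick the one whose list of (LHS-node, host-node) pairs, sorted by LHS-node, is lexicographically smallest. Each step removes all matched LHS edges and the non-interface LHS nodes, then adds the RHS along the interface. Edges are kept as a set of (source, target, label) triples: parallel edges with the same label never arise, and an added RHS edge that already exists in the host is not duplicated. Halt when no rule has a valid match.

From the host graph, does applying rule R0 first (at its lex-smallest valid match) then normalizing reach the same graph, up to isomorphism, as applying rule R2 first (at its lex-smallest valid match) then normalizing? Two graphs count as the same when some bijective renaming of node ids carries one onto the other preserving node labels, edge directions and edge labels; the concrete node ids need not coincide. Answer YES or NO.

Answer: YES

Derivation:
branch R0-first: apply at {0↦1, 1↦4, 2↦5, 3↦6} → |E|=6, then 2 more step(s) → NF |V|=4 |E|=2 V={0:C, 1:B, 2:B, 3:A} E=2-p->3 3-p->3
branch R2-first: apply at {0↦0, 1↦1} → |E|=4, then 2 more step(s) → NF |V|=4 |E|=2 V={0:C, 1:B, 2:B, 3:A} E=2-p->3 3-p->3
graphs isomorphic (equal up to label-preserving node renaming)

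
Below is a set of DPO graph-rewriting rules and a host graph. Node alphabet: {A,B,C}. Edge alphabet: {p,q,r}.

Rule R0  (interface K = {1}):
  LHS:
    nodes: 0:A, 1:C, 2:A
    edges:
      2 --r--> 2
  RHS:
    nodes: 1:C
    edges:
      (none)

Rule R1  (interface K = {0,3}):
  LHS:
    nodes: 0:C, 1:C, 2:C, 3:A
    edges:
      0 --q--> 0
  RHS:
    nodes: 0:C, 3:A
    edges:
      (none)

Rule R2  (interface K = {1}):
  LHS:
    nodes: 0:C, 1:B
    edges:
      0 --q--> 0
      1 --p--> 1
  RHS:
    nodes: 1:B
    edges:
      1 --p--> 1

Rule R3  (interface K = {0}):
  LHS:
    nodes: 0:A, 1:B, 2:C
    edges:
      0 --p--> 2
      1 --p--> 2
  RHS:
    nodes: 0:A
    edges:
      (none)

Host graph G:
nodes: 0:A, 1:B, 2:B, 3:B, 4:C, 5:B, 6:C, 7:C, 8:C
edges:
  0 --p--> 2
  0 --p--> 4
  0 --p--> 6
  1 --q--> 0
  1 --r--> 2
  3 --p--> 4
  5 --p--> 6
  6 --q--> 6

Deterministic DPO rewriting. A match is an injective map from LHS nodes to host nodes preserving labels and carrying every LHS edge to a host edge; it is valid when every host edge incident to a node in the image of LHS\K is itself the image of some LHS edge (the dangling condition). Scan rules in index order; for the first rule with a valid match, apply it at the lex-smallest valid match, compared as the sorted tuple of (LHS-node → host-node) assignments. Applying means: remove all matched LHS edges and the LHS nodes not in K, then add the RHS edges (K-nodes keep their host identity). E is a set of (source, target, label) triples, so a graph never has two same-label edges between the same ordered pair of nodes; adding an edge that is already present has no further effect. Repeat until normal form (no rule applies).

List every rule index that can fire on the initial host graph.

Answer: [R1,R3]

Steps:
R0: no valid match — LHS pattern not found
R1: 2 valid matches — {0↦6, 1↦7, 2↦8, 3↦0}, {0↦6, 1↦8, 2↦7, 3↦0}
R2: no valid match — LHS pattern not found
R3: 1 valid match — {0↦0, 1↦3, 2↦4}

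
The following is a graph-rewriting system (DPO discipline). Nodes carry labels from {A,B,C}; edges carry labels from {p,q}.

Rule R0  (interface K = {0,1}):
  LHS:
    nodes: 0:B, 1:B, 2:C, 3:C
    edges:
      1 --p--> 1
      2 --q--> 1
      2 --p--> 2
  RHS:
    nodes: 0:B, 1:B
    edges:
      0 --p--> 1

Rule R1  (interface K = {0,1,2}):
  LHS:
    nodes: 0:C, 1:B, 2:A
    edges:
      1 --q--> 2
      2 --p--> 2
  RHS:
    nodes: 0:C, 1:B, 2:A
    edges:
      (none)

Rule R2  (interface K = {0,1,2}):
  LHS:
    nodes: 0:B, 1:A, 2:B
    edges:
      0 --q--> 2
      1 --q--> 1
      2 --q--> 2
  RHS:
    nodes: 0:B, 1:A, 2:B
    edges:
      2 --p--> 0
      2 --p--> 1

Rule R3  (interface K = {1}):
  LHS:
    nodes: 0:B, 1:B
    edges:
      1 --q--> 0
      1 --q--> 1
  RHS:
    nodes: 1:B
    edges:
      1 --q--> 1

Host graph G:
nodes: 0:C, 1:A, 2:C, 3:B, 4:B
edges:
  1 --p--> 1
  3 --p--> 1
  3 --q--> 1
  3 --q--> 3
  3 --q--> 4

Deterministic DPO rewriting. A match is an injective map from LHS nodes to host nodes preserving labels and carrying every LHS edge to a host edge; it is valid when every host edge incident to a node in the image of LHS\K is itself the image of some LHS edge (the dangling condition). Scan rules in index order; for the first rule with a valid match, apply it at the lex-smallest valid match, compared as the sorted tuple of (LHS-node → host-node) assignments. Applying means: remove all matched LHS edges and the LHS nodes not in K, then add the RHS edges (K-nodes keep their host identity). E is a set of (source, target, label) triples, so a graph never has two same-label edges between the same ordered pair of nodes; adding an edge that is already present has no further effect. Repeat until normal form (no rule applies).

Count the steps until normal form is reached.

initial: |V|=5 |E|=5  E = 1-p->1 3-p->1 3-q->1 3-q->3 3-q->4
step 1: apply R1 at {0↦0, 1↦3, 2↦1}  → |V|=5 |E|=3  E = 3-p->1 3-q->3 3-q->4
step 2: apply R3 at {0↦4, 1↦3}  → |V|=4 |E|=2  E = 3-p->1 3-q->3
final graph: no rule applies after step 2

Answer: 2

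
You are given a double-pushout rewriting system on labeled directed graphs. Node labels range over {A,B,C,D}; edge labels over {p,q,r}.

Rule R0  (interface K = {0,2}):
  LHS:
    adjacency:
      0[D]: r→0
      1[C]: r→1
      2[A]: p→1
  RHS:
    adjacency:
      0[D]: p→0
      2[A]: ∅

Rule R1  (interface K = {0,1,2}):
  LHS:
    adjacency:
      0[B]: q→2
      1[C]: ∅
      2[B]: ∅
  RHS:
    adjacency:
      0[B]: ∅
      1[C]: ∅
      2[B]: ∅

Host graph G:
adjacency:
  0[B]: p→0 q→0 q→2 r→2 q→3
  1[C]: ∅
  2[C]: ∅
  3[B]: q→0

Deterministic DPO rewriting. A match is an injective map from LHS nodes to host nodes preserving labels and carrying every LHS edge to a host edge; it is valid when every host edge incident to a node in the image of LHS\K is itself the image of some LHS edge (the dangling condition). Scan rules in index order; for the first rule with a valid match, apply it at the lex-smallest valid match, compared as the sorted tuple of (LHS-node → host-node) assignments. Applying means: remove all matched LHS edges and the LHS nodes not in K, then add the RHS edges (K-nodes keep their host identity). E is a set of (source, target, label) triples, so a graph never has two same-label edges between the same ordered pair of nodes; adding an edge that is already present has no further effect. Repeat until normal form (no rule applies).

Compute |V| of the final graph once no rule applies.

Answer: 4

Steps:
[0] host  ⇒  4 nodes, 6 edges  {0-p->0 0-q->0 0-q->2 0-r->2 0-q->3 3-q->0}
[1] R1 @ {0↦0, 1↦1, 2↦3}  ⇒  4 nodes, 5 edges  {0-p->0 0-q->0 0-q->2 0-r->2 3-q->0}
[2] R1 @ {0↦3, 1↦1, 2↦0}  ⇒  4 nodes, 4 edges  {0-p->0 0-q->0 0-q->2 0-r->2}
normal form: no rule applies after step 2
NF nodes: {0:B, 1:C, 2:C, 3:B}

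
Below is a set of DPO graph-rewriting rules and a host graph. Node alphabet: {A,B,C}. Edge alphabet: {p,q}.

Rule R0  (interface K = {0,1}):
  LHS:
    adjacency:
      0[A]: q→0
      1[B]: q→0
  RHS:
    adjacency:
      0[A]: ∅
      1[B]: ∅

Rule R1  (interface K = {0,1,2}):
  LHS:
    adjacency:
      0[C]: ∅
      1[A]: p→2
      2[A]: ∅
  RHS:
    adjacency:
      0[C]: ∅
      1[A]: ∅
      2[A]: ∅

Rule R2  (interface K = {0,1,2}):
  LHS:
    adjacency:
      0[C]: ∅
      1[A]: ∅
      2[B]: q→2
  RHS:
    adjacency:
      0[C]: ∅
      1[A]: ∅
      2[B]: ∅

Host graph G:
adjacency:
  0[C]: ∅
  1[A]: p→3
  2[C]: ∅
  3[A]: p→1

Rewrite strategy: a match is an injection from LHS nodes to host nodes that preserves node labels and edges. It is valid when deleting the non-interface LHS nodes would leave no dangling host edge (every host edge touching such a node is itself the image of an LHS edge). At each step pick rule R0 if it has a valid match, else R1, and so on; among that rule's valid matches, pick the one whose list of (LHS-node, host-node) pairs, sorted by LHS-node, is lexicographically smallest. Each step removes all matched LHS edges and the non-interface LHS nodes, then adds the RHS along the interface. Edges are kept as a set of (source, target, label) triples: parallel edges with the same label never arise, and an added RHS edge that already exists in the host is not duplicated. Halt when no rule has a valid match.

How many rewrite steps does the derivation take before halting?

initial: |V|=4 |E|=2  E = 1-p->3 3-p->1
step 1: apply R1 at {0↦0, 1↦1, 2↦3}  → |V|=4 |E|=1  E = 3-p->1
step 2: apply R1 at {0↦0, 1↦3, 2↦1}  → |V|=4 |E|=0  E = ∅
normal form: no rule applies after step 2

Answer: 2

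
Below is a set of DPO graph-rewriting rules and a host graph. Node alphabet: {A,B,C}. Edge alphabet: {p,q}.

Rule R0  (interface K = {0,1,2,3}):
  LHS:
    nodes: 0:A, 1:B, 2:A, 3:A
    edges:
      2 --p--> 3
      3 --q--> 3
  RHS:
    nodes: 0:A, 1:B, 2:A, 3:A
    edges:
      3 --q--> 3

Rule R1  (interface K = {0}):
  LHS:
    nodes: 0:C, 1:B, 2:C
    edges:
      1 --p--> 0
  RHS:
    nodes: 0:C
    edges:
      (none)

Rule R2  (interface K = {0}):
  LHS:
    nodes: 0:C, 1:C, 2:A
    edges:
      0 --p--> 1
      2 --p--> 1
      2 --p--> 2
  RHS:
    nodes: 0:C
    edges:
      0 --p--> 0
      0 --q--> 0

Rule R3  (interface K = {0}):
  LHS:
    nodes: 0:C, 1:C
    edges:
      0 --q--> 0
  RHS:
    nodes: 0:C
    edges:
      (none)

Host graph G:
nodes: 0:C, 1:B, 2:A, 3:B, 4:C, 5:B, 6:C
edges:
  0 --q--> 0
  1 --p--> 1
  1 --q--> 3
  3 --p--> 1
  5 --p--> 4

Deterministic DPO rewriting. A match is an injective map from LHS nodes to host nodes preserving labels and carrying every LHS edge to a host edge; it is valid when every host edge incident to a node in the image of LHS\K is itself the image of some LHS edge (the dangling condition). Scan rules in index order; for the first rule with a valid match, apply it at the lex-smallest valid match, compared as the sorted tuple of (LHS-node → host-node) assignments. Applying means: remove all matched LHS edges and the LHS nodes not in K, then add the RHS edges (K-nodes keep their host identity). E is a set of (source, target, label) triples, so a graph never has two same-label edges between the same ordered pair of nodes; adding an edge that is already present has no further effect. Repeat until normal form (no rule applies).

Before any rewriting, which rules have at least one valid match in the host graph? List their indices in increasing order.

R0: no valid match — LHS pattern not found
R1: 1 valid match — {0↦4, 1↦5, 2↦6}
R2: no valid match — LHS pattern not found
R3: 1 valid match — {0↦0, 1↦6}

Answer: [R1,R3]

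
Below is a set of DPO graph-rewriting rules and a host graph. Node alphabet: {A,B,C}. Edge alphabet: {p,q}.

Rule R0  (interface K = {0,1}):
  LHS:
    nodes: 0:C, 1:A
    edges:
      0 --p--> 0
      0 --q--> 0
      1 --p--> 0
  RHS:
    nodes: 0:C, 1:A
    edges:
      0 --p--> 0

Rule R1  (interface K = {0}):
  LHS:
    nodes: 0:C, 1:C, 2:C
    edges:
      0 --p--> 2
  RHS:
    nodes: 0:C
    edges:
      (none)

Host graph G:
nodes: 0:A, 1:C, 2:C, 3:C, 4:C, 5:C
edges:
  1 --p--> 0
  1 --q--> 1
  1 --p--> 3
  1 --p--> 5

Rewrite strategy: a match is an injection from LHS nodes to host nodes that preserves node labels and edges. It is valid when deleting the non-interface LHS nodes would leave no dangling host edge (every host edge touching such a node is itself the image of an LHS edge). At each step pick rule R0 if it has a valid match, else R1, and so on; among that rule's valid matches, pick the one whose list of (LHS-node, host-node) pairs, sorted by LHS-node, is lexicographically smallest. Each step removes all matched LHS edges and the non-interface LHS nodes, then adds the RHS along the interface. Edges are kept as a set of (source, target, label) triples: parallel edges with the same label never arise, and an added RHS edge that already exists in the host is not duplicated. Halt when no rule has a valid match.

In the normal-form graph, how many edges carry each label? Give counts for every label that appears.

initial: |V|=6 |E|=4  E = 1-p->0 1-q->1 1-p->3 1-p->5
step 1: apply R1 at {0↦1, 1↦2, 2↦3}  → |V|=4 |E|=3  E = 1-p->0 1-q->1 1-p->5
step 2: apply R1 at {0↦1, 1↦4, 2↦5}  → |V|=2 |E|=2  E = 1-p->0 1-q->1
final graph: no rule applies after step 2
NF edges: [(1, 0, 'p'), (1, 1, 'q')]

Answer: p:1 q:1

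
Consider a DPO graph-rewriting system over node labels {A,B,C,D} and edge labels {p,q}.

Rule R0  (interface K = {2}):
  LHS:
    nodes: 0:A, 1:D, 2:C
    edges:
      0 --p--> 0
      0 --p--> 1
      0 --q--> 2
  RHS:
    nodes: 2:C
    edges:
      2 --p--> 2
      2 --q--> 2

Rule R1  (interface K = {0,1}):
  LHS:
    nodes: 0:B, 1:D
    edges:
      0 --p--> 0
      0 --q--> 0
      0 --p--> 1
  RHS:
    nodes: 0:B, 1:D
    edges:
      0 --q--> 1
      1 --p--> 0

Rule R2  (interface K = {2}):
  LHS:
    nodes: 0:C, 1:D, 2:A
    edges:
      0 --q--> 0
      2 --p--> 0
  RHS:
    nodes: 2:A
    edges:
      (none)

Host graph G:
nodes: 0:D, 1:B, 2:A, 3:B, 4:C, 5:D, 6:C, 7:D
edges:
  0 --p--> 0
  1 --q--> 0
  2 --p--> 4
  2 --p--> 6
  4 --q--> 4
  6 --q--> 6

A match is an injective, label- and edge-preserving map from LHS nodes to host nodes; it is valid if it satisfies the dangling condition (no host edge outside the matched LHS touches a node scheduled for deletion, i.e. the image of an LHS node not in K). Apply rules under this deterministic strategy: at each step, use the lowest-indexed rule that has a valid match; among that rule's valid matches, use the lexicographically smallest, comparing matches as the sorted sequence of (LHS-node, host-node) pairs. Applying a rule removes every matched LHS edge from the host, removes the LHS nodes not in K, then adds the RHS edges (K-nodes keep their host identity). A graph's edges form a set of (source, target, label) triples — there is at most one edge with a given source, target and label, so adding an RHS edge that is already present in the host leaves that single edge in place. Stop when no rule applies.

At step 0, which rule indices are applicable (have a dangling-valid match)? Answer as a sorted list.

Answer: [R2]

Steps:
R0: no valid match — LHS pattern not found
R1: no valid match — LHS pattern not found
R2: 4 valid matches — {0↦4, 1↦5, 2↦2}, {0↦4, 1↦7, 2↦2}, {0↦6, 1↦5, 2↦2} (+1 more)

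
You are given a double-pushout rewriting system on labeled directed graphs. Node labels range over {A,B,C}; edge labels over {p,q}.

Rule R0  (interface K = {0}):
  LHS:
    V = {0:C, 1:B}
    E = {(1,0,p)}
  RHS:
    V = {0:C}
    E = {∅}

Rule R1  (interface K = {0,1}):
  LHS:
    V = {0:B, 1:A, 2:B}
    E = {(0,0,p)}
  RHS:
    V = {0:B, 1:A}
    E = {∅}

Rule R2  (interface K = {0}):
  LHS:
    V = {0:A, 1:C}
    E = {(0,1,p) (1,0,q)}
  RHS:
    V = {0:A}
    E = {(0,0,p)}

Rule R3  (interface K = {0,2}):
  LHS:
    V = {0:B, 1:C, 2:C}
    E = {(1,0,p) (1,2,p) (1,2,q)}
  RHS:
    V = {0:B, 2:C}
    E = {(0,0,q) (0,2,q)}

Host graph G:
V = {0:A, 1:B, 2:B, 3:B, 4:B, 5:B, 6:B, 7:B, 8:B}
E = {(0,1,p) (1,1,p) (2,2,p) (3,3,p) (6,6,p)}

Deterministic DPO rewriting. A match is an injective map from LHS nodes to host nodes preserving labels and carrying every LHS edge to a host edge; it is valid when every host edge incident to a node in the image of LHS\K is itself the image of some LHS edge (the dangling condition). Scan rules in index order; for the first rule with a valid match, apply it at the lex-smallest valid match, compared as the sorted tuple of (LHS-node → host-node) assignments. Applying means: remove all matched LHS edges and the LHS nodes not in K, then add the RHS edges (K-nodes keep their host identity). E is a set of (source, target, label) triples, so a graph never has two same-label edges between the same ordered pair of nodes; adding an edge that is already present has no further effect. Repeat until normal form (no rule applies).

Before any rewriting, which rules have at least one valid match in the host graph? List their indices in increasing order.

Answer: [R1]

Rewrite trace:
R0: no valid match — LHS pattern not found
R1: 16 valid matches — {0↦1, 1↦0, 2↦4}, {0↦1, 1↦0, 2↦5}, {0↦1, 1↦0, 2↦7} (+13 more)
R2: no valid match — LHS pattern not found
R3: no valid match — LHS pattern not found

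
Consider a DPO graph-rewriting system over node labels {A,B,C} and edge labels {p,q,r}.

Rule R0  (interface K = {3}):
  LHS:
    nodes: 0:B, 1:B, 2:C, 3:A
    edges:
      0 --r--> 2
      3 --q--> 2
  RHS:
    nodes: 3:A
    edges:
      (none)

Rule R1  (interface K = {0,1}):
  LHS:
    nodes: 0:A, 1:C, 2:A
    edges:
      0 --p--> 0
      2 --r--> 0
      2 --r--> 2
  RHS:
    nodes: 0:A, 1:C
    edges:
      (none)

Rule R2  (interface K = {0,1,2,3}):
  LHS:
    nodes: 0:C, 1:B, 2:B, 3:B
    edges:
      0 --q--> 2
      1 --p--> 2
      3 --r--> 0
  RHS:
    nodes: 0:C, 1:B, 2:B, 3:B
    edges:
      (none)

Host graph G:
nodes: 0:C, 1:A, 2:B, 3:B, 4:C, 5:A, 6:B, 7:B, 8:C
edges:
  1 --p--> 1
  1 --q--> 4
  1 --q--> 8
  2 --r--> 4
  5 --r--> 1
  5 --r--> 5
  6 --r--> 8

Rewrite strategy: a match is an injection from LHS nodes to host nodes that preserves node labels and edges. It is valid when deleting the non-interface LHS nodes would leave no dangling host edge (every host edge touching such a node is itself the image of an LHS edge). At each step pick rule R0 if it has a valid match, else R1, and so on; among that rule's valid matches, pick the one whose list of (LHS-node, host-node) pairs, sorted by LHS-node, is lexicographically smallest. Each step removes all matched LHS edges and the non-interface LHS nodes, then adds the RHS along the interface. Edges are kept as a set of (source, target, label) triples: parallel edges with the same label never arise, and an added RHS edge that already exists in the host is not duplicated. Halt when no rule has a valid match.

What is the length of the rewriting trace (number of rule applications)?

Answer: 3

Derivation:
start.  V:9 E:7  edges: 1-p->1 1-q->4 1-q->8 2-r->4 5-r->1 5-r->5 6-r->8
1. fire R0 via {0↦2, 1↦3, 2↦4, 3↦1}  →  V:6 E:5  edges: 1-p->1 1-q->8 5-r->1 5-r->5 6-r->8
2. fire R0 via {0↦6, 1↦7, 2↦8, 3↦1}  →  V:3 E:3  edges: 1-p->1 5-r->1 5-r->5
3. fire R1 via {0↦1, 1↦0, 2↦5}  →  V:2 E:0  edges: ∅
normal form: no rule applies after step 3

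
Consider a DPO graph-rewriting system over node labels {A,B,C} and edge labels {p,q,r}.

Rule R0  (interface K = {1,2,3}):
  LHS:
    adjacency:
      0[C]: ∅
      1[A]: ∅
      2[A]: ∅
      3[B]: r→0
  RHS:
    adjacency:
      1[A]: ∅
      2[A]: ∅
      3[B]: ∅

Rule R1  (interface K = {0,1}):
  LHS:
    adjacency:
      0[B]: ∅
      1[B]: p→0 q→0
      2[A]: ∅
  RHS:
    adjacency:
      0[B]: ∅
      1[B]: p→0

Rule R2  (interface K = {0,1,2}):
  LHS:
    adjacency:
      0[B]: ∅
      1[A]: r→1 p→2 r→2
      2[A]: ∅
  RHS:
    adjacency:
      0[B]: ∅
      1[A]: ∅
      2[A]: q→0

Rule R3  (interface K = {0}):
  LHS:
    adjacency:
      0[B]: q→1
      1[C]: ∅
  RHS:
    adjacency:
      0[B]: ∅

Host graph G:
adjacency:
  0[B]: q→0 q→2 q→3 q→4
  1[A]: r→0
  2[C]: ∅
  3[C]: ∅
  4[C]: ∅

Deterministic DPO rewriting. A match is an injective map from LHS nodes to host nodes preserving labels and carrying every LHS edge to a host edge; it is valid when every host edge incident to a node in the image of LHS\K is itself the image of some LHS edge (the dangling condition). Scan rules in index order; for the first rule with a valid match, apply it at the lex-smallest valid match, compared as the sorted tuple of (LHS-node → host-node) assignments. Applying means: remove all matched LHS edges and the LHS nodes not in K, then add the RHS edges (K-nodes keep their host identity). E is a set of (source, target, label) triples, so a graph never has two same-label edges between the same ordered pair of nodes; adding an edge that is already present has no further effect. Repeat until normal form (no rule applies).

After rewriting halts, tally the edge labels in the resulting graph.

start.  V:5 E:5  edges: 0-q->0 0-q->2 0-q->3 0-q->4 1-r->0
1. fire R3 via {0↦0, 1↦2}  →  V:4 E:4  edges: 0-q->0 0-q->3 0-q->4 1-r->0
2. fire R3 via {0↦0, 1↦3}  →  V:3 E:3  edges: 0-q->0 0-q->4 1-r->0
3. fire R3 via {0↦0, 1↦4}  →  V:2 E:2  edges: 0-q->0 1-r->0
halt: no rule applies after step 3
NF edges: [(0, 0, 'q'), (1, 0, 'r')]

Answer: q:1 r:1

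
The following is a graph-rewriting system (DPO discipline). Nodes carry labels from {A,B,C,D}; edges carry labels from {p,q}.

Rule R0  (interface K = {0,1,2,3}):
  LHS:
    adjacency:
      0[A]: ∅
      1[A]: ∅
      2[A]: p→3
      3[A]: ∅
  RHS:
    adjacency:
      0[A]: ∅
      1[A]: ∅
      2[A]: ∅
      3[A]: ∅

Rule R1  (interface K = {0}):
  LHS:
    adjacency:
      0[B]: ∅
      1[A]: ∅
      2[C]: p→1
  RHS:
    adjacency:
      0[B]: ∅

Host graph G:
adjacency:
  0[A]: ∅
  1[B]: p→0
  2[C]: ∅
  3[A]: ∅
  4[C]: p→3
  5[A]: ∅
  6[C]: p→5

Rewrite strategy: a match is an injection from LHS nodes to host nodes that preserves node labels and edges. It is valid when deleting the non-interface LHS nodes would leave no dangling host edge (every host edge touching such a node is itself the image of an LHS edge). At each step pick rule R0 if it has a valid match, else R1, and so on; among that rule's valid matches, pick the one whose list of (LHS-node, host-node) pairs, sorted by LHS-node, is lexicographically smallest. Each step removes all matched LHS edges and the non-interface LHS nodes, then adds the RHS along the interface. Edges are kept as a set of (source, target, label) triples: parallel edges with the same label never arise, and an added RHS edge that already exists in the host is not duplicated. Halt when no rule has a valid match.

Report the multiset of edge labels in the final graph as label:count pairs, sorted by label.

initial: |V|=7 |E|=3  E = 1-p->0 4-p->3 6-p->5
step 1: apply R1 at {0↦1, 1↦3, 2↦4}  → |V|=5 |E|=2  E = 1-p->0 6-p->5
step 2: apply R1 at {0↦1, 1↦5, 2↦6}  → |V|=3 |E|=1  E = 1-p->0
normal form: no rule applies after step 2
NF edges: [(1, 0, 'p')]

Answer: p:1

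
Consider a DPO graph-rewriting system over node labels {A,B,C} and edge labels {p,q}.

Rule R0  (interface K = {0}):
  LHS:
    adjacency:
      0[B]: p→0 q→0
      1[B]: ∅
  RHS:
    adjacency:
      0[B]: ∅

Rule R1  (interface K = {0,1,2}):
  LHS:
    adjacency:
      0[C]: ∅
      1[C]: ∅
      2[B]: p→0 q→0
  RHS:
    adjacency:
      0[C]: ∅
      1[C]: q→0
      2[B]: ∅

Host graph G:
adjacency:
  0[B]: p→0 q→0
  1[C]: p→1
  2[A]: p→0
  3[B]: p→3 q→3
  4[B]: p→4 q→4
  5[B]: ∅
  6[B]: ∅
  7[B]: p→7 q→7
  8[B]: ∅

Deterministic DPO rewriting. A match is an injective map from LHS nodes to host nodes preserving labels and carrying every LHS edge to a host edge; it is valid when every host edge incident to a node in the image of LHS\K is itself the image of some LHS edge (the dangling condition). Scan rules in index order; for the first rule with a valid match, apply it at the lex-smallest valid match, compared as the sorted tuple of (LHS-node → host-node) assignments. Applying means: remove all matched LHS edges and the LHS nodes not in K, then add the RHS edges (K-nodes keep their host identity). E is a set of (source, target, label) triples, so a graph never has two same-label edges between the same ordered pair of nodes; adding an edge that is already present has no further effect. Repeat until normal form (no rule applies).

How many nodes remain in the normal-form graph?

[0] host  ⇒  9 nodes, 10 edges  {0-p->0 0-q->0 1-p->1 2-p->0 3-p->3 3-q->3 4-p->4 4-q->4 7-p->7 7-q->7}
[1] R0 @ {0↦0, 1↦5}  ⇒  8 nodes, 8 edges  {1-p->1 2-p->0 3-p->3 3-q->3 4-p->4 4-q->4 7-p->7 7-q->7}
[2] R0 @ {0↦3, 1↦6}  ⇒  7 nodes, 6 edges  {1-p->1 2-p->0 4-p->4 4-q->4 7-p->7 7-q->7}
[3] R0 @ {0↦4, 1↦3}  ⇒  6 nodes, 4 edges  {1-p->1 2-p->0 7-p->7 7-q->7}
[4] R0 @ {0↦7, 1↦4}  ⇒  5 nodes, 2 edges  {1-p->1 2-p->0}
halt: no rule applies after step 4
NF nodes: {0:B, 1:C, 2:A, 7:B, 8:B}

Answer: 5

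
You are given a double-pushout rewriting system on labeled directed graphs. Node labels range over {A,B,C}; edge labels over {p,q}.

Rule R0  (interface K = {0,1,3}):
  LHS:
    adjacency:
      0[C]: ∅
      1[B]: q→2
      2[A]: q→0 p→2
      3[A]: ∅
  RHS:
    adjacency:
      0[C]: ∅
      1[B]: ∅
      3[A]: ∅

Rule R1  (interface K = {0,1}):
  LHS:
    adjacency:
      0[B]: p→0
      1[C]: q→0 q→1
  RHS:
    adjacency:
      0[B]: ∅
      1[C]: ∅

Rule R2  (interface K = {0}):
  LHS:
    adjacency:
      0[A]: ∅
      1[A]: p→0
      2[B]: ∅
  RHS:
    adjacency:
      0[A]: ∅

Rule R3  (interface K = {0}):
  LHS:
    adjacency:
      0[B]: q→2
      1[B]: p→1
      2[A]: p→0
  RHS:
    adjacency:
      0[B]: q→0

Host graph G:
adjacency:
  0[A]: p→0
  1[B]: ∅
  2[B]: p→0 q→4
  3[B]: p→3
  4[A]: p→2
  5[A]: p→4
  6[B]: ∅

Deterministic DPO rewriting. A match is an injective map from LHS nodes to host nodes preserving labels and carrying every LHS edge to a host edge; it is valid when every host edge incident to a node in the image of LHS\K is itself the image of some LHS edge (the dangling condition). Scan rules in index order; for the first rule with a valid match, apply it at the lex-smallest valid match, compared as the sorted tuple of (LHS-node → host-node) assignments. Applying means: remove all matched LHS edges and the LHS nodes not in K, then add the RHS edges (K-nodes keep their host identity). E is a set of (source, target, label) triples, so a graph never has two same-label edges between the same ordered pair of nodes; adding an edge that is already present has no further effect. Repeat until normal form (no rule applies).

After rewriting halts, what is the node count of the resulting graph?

Answer: 3

Derivation:
[0] host  ⇒  7 nodes, 6 edges  {0-p->0 2-p->0 2-q->4 3-p->3 4-p->2 5-p->4}
[1] R2 @ {0↦4, 1↦5, 2↦1}  ⇒  5 nodes, 5 edges  {0-p->0 2-p->0 2-q->4 3-p->3 4-p->2}
[2] R3 @ {0↦2, 1↦3, 2↦4}  ⇒  3 nodes, 3 edges  {0-p->0 2-p->0 2-q->2}
normal form: no rule applies after step 2
NF nodes: {0:A, 2:B, 6:B}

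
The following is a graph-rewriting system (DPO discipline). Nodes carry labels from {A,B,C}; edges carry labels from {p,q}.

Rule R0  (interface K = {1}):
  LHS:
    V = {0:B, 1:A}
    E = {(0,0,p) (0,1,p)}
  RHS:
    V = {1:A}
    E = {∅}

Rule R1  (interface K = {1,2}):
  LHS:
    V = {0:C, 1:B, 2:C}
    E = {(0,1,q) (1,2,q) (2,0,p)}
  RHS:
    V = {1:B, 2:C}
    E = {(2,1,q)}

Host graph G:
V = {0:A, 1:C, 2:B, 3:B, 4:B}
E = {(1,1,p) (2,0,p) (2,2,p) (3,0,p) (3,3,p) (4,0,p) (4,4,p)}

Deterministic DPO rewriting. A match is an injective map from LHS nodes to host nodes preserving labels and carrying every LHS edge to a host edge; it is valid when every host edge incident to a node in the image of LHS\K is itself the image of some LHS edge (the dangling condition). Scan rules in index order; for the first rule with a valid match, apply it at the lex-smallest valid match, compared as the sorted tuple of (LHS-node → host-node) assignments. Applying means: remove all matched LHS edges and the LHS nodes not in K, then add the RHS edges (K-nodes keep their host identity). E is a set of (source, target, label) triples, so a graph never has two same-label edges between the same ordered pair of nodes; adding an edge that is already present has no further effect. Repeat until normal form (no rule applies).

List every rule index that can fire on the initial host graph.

Answer: [R0]

Derivation:
R0: 3 valid matches — {0↦2, 1↦0}, {0↦3, 1↦0}, {0↦4, 1↦0}
R1: no valid match — LHS pattern not found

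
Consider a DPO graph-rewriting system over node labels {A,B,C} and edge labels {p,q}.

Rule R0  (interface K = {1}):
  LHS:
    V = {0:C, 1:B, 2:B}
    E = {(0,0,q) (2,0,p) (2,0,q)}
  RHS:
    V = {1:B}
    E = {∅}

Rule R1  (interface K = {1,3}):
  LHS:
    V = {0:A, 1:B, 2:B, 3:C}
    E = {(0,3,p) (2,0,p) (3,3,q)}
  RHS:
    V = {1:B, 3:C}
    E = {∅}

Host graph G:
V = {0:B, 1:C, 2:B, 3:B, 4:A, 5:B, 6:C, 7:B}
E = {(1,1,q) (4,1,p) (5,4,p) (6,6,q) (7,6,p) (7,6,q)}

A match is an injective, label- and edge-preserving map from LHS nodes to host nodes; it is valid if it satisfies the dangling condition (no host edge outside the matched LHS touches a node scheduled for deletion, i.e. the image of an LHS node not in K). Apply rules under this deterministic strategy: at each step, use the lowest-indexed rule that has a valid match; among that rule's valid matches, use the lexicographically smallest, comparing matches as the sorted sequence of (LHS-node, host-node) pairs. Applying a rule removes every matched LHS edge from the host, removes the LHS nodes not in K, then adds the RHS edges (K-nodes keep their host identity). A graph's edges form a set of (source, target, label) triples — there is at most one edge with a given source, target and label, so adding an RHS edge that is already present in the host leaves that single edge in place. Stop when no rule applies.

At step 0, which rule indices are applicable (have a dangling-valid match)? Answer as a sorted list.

R0: 4 valid matches — {0↦6, 1↦0, 2↦7}, {0↦6, 1↦2, 2↦7}, {0↦6, 1↦3, 2↦7} (+1 more)
R1: 4 valid matches — {0↦4, 1↦0, 2↦5, 3↦1}, {0↦4, 1↦2, 2↦5, 3↦1}, {0↦4, 1↦3, 2↦5, 3↦1} (+1 more)

Answer: [R0,R1]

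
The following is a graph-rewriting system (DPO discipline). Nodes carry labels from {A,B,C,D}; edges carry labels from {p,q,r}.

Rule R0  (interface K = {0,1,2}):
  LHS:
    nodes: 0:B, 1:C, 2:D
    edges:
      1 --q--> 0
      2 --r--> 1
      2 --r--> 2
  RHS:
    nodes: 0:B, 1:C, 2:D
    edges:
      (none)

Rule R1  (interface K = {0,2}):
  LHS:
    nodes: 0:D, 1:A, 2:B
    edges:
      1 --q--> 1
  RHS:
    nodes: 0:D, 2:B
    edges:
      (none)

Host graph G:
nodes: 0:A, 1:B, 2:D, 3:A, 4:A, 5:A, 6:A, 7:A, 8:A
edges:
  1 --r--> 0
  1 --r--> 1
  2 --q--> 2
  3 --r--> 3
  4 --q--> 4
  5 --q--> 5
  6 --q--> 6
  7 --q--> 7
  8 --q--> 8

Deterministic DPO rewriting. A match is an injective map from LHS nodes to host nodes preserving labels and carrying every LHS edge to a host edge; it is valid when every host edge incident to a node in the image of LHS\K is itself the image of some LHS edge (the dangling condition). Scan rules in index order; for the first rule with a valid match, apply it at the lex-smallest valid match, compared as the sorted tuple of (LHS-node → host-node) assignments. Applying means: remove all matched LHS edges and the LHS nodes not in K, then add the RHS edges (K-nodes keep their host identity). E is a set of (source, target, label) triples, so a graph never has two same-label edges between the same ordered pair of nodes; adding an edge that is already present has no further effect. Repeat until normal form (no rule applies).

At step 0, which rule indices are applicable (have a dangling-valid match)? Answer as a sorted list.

Answer: [R1]

Derivation:
R0: no valid match — LHS pattern not found
R1: 5 valid matches — {0↦2, 1↦4, 2↦1}, {0↦2, 1↦5, 2↦1}, {0↦2, 1↦6, 2↦1} (+2 more)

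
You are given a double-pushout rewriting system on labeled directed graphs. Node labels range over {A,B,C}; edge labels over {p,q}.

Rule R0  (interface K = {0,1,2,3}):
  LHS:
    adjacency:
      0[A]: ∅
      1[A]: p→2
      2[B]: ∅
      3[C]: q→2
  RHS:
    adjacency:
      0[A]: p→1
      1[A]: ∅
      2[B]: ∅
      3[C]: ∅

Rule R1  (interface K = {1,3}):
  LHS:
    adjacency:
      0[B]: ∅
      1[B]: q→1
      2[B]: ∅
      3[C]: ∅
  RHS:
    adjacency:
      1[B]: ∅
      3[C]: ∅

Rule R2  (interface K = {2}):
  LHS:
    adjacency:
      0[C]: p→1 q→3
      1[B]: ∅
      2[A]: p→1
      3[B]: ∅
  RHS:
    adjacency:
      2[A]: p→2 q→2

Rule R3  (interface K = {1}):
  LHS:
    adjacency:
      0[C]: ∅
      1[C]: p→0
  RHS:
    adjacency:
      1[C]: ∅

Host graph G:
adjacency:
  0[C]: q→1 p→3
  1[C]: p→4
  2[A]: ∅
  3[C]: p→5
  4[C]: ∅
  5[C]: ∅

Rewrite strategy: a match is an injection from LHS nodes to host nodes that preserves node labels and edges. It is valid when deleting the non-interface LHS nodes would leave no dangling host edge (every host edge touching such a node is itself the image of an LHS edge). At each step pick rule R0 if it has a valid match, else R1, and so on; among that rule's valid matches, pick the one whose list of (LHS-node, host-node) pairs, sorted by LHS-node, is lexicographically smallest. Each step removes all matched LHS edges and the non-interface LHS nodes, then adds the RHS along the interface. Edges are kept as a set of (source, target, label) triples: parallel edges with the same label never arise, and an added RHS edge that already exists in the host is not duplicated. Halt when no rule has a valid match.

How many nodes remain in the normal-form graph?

Answer: 3

Derivation:
initial: |V|=6 |E|=4  E = 0-q->1 0-p->3 1-p->4 3-p->5
step 1: apply R3 at {0↦4, 1↦1}  → |V|=5 |E|=3  E = 0-q->1 0-p->3 3-p->5
step 2: apply R3 at {0↦5, 1↦3}  → |V|=4 |E|=2  E = 0-q->1 0-p->3
step 3: apply R3 at {0↦3, 1↦0}  → |V|=3 |E|=1  E = 0-q->1
halt: no rule applies after step 3
NF nodes: {0:C, 1:C, 2:A}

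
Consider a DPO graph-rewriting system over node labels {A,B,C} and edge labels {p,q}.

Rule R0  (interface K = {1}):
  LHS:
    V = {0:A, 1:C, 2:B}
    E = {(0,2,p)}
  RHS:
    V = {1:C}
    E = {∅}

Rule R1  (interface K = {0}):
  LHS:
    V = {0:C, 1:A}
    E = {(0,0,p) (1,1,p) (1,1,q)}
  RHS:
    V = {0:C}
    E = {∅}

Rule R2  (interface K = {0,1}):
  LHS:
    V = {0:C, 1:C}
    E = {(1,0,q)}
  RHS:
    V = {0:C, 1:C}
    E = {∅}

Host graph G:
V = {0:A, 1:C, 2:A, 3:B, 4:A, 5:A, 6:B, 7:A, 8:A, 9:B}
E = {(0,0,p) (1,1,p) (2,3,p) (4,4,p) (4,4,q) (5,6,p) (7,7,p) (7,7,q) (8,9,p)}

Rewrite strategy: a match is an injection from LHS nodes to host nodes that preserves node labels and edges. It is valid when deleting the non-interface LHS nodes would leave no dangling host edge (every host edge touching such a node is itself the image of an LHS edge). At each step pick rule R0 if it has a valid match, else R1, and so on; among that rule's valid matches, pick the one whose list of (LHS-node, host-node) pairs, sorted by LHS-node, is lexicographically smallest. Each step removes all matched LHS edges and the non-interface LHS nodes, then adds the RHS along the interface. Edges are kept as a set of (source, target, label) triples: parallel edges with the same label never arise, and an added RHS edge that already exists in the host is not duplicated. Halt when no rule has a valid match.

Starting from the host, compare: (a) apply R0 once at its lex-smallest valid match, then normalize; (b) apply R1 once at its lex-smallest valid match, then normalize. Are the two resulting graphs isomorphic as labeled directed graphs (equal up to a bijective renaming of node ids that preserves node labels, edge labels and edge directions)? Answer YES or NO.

Answer: YES

Steps:
branch R0-first: apply at {0↦2, 1↦1, 2↦3} → |E|=8, then 3 more step(s) → NF |V|=3 |E|=3 V={0:A, 1:C, 7:A} E=0-p->0 7-p->7 7-q->7
branch R1-first: apply at {0↦1, 1↦4} → |E|=6, then 3 more step(s) → NF |V|=3 |E|=3 V={0:A, 1:C, 7:A} E=0-p->0 7-p->7 7-q->7
graphs isomorphic (equal up to label-preserving node renaming)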